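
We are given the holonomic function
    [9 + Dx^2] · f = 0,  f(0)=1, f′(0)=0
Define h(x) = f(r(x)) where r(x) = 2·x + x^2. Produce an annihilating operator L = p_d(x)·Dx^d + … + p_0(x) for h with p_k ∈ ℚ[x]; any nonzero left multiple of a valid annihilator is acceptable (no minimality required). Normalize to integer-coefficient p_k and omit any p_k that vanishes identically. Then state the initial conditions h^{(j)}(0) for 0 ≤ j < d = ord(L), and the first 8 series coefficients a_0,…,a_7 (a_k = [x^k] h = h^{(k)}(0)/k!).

f: a_k = 1, 0, -9/2, 0, 27/8, 0, -81/80, 0, …
Change of var in L_f (x↦r) gives L₀.
L = (36 + 108·x + 108·x^2 + 36·x^3) - Dx + (1 + x)·Dx^2  (order 2).
h: a_k = 1, 0, -18, -18, 99/2, 108, 81/5, -837/5, …
ICs: h(0) = 1, h′(0) = 0.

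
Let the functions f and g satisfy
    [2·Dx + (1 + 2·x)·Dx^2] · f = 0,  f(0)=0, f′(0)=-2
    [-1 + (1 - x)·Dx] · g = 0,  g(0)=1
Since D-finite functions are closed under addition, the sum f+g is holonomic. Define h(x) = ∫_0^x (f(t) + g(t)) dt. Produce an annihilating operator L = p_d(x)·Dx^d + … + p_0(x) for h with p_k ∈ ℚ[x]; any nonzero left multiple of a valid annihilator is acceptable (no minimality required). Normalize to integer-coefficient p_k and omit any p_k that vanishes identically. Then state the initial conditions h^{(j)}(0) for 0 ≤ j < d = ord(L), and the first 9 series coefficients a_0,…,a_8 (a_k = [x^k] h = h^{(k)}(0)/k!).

L = (-14 - 4·x)·Dx^2 + (1 - 20·x - 8·x^2)·Dx^3 + (2 + 3·x - 3·x^2 - 2·x^3)·Dx^4  (order 4).
h: a_k = 0, 1, -1/2, 1, -5/12, 1, -9/10, 5/3, -121/56, …
ICs: h(0) = 0, h′(0) = 1, h′′(0) = -1, h′′′(0) = 6.

f: a_k = 0, -2, 2, -8/3, 4, -32/5, 32/3, -128/7, 32, …
g: a_k = 1, 1, 1, 1, 1, 1, 1, 1, 1, …
L₀ := lclm(L_f,L_g); ord L₀ ≤ 2+1.
h=∫₀ˣh₀: take L = L₀·Dx.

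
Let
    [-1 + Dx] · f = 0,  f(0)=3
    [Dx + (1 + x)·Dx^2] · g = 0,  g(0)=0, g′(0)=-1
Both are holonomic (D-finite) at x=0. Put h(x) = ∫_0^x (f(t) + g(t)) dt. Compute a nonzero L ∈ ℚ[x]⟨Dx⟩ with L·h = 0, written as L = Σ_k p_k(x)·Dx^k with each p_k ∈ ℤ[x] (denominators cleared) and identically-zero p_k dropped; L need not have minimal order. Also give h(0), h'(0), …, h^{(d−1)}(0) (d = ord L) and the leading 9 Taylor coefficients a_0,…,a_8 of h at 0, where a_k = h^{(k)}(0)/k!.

L = (-3 - x)·Dx^2 + (1 - 2·x - x^2)·Dx^3 + (2 + 3·x + x^2)·Dx^4  (order 4).
h: a_k = 0, 3, 1, 2/3, 1/24, 3/40, -7/240, 41/1680, -239/13440, …
ICs: h(0) = 0, h′(0) = 3, h′′(0) = 2, h′′′(0) = 4.

f: a_k = 3, 3, 3/2, 1/2, 1/8, 1/40, 1/240, 1/1680, 1/13440, …
g: a_k = 0, -1, 1/2, -1/3, 1/4, -1/5, 1/6, -1/7, 1/8, …
Sum ⇒ L₀ = lclm(L_f,L_g) in ℚ(x)⟨Dx⟩.
Integrate: L := L₀·Dx.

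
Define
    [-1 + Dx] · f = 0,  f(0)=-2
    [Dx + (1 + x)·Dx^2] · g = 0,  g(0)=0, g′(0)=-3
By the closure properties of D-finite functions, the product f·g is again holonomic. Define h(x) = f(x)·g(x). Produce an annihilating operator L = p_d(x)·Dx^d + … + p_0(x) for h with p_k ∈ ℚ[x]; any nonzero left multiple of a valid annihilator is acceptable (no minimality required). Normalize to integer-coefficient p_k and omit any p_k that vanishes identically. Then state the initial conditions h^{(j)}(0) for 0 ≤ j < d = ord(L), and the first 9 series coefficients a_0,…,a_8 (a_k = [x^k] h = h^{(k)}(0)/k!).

L = x + (-1 - 2·x)·Dx + (1 + x)·Dx^2  (order 2).
h: a_k = 0, 6, 3, 2, 0, 9/20, -7/24, 23/84, -29/120, …
ICs: h(0) = 0, h′(0) = 6.

f: a_k = -2, -2, -1, -1/3, -1/12, -1/60, -1/360, -1/2520, -1/20160, …
g: a_k = 0, -3, 3/2, -1, 3/4, -3/5, 1/2, -3/7, 3/8, …
Sym-product of L_f,L_g gives L₀ (≤ ord 2).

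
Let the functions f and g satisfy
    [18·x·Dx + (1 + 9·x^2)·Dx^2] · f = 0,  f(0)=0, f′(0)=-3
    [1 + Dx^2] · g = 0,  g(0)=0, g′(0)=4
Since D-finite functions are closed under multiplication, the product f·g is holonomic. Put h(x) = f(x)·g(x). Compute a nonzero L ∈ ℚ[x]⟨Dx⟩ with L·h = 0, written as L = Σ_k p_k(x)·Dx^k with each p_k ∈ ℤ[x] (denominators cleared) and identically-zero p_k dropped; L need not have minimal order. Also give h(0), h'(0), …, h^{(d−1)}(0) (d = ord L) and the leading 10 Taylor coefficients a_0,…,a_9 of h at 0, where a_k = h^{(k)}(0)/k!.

f: a_k = 0, -3, 0, 9, 0, -243/5, 0, 2187/7, 0, -2187, …
g: a_k = 0, 4, 0, -2/3, 0, 1/30, 0, -1/1260, 0, 1/90720, …
Product ⇒ symmetric product L₀, ord ≤ 4.
L = (370 + 9594·x^2 + 4131·x^4 + 2916·x^6 + 6561·x^8) + (684·x + 6804·x^3 + 8748·x^5 + 26244·x^7)·Dx + (380 + 9792·x^2 + 5346·x^4 + 5832·x^6 + 13122·x^8)·Dx^2 + (684·x + 6804·x^3 + 8748·x^5 + 26244·x^7)·Dx^3 + (10 + 198·x^2 + 1215·x^4 + 2916·x^6 + 6561·x^8)·Dx^4  (order 4).
h: a_k = 0, 0, -12, 0, 38, 0, -401/2, 0, 15389/12, 0, …
ICs: h(0) = 0, h′(0) = 0, h′′(0) = -24, h′′′(0) = 0.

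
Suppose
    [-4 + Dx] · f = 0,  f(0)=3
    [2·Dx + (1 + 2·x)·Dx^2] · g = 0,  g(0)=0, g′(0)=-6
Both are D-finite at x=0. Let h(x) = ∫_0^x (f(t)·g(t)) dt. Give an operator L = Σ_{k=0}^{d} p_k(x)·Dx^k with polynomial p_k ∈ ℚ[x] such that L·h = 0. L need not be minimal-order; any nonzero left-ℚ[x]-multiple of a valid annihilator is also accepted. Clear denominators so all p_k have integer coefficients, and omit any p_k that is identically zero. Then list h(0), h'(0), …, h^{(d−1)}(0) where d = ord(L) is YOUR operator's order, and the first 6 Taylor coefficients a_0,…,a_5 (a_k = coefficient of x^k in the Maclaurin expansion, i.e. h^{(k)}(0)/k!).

L = (8 + 32·x)·Dx + (-6 - 16·x)·Dx^2 + (1 + 2·x)·Dx^3  (order 3).
h: a_k = 0, 0, -9, -18, -24, -108/5, …
ICs: h(0) = 0, h′(0) = 0, h′′(0) = -18.

f: a_k = 3, 12, 24, 32, 32, 128/5, …
g: a_k = 0, -6, 6, -8, 12, -96/5, …
L₀ := L_f ⊗_s L_g (sym. prod.), ord ≤ 2.
Integrate: L := L₀·Dx.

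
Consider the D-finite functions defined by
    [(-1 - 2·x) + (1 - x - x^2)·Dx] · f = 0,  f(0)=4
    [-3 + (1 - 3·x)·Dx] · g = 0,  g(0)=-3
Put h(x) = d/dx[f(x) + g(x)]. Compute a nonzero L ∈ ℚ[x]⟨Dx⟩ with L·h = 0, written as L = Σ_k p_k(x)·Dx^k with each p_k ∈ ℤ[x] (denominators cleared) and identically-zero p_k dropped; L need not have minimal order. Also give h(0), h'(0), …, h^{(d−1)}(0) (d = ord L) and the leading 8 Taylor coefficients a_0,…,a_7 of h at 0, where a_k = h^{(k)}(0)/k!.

f: a_k = 4, 4, 8, 12, 20, 32, 52, 84, …
g: a_k = -3, -9, -27, -81, -243, -729, -2187, -6561, …
Sum ⇒ L₀ = lclm(L_f,L_g) in ℚ(x)⟨Dx⟩.
h=h₀': d/dx-closure on L₀ ⇒ L.
L = (54 + 72·x + 216·x^2 - 72·x^3 + 54·x^4) + (-18 - 30·x + 90·x^2 + 120·x^3 - 45·x^4 + 54·x^5)·Dx + (1 + 2·x - 25·x^2 + 30·x^3 - 3·x^5 + 9·x^6)·Dx^2  (order 2).
h: a_k = -5, -38, -207, -892, -3485, -12810, -45339, -156376, …
ICs: h(0) = -5, h′(0) = -38.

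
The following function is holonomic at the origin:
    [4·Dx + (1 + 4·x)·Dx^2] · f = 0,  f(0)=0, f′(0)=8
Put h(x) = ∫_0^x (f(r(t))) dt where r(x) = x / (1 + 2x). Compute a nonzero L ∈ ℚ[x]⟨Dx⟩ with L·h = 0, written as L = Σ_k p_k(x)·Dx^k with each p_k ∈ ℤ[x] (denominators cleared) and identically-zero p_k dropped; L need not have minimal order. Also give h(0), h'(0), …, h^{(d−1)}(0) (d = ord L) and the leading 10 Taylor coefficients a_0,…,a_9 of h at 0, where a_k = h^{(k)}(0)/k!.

L = (8 + 24·x)·Dx^2 + (1 + 8·x + 12·x^2)·Dx^3  (order 3).
h: a_k = 0, 0, 4, -32/3, 104/3, -128, 7744/15, -6656/3, 69952/7, -419840/9, …
ICs: h(0) = 0, h′(0) = 0, h′′(0) = 8.

f: a_k = 0, 8, -16, 128/3, -128, 2048/5, -4096/3, 32768/7, -16384, 524288/9, …
L₀ from L_f via x↦r, Dx↦r'^{-1}Dx.
h=∫₀ˣh₀: take L = L₀·Dx.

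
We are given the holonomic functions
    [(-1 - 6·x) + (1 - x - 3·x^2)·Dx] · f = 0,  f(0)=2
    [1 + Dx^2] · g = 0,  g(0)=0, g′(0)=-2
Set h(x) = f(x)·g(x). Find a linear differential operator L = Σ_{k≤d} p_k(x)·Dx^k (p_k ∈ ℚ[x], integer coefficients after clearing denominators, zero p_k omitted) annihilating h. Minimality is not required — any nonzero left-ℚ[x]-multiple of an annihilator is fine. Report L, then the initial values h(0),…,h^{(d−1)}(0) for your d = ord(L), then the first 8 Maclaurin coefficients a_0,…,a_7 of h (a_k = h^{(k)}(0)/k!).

L = (5 + x + 3·x^2) + (2 + 12·x)·Dx + (-1 + x + 3·x^2)·Dx^2  (order 2).
h: a_k = 0, -4, -4, -46/3, -82/3, -2201/30, -4661/30, -473087/1260, …
ICs: h(0) = 0, h′(0) = -4.

f: a_k = 2, 2, 8, 14, 38, 80, 194, 434, …
g: a_k = 0, -2, 0, 1/3, 0, -1/60, 0, 1/2520, …
h₀=f·g: eliminate ⇒ L₀, order ≤ 1·2.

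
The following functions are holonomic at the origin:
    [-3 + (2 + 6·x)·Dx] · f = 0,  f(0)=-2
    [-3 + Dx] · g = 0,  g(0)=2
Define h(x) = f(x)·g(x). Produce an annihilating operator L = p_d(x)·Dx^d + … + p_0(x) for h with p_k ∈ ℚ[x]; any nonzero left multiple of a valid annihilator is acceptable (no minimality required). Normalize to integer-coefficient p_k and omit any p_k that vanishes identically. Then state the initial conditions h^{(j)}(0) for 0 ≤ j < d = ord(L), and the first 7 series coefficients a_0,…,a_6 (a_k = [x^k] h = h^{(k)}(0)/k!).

L = (-9 - 18·x) + (2 + 6·x)·Dx  (order 1).
h: a_k = -4, -18, -63/2, -153/4, -891/32, -8667/320, 7209/1280, …
ICs: h(0) = -4.

f: a_k = -2, -3, 9/4, -27/8, 405/64, -1701/128, 15309/512, …
g: a_k = 2, 6, 9, 9, 27/4, 81/20, 81/40, …
Sym-product of L_f,L_g gives L₀ (≤ ord 1).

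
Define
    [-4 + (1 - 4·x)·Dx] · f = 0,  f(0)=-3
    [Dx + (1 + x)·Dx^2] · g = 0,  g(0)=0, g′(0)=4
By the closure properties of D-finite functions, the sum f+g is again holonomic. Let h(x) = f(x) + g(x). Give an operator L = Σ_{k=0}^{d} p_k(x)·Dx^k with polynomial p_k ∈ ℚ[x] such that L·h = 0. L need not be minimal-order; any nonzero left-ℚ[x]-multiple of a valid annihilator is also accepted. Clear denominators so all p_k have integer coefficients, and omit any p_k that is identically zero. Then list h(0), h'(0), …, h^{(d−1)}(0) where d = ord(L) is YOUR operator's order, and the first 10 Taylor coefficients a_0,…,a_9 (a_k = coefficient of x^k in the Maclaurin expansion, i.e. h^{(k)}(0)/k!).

L = (112 + 32·x)·Dx + (94 + 208·x + 64·x^2)·Dx^2 + (-9 + 23·x + 48·x^2 + 16·x^3)·Dx^3  (order 3).
h: a_k = -3, -8, -50, -572/3, -769, -15356/5, -36866/3, -344060/7, -393217/2, -7077884/9, …
ICs: h(0) = -3, h′(0) = -8, h′′(0) = -100.

f: a_k = -3, -12, -48, -192, -768, -3072, -12288, -49152, -196608, -786432, …
g: a_k = 0, 4, -2, 4/3, -1, 4/5, -2/3, 4/7, -1/2, 4/9, …
h₀=f+g: left-lcm gives L₀, ord ≤ 3.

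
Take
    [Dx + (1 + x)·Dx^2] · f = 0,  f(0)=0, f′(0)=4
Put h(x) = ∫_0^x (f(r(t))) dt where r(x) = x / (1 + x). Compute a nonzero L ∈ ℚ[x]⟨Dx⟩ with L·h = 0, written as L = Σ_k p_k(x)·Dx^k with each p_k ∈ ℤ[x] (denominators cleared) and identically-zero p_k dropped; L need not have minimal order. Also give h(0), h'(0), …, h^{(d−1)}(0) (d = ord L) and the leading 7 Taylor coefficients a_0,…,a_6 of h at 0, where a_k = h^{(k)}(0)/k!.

L = (3 + 4·x)·Dx^2 + (1 + 3·x + 2·x^2)·Dx^3  (order 3).
h: a_k = 0, 0, 2, -2, 7/3, -3, 62/15, …
ICs: h(0) = 0, h′(0) = 0, h′′(0) = 4.

f: a_k = 0, 4, -2, 4/3, -1, 4/5, -2/3, …
f∘r: x↦r, Dx↦Dx/r' in L_f ⇒ L₀.
h=∫₀ˣh₀: take L = L₀·Dx.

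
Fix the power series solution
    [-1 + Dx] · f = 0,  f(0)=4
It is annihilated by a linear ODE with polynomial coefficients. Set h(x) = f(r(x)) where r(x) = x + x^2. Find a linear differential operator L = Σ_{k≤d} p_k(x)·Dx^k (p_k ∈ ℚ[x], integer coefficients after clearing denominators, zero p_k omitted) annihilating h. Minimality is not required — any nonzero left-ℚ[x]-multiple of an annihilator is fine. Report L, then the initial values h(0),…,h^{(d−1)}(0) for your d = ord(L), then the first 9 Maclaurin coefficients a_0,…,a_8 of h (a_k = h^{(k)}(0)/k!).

L = (-1 - 2·x) + Dx  (order 1).
h: a_k = 4, 4, 6, 14/3, 25/6, 27/10, 331/180, 1303/1260, 1979/3360, …
ICs: h(0) = 4.

f: a_k = 4, 4, 2, 2/3, 1/6, 1/30, 1/180, 1/1260, 1/10080, …
Substitute x→r, Dx→(1/r')Dx; clear ⇒ L₀.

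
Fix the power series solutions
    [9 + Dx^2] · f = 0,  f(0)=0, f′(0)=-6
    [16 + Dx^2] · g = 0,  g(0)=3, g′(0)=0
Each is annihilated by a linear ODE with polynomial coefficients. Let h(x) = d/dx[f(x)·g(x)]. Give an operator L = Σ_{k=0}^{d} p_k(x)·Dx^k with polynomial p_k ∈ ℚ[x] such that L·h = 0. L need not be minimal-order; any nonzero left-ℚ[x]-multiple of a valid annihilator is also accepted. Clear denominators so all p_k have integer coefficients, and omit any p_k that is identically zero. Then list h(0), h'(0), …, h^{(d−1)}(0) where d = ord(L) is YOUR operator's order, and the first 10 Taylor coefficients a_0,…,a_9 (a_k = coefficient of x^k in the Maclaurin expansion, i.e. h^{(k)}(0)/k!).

L = 49 + 50·Dx^2 + Dx^4  (order 4).
h: a_k = -18, 0, 513, 0, -8403/4, 0, 137257/40, 0, -6725601/2240, 0, …
ICs: h(0) = -18, h′(0) = 0, h′′(0) = 1026, h′′′(0) = 0.

f: a_k = 0, -6, 0, 9, 0, -81/20, 0, 243/280, 0, -243/2240, …
g: a_k = 3, 0, -24, 0, 32, 0, -256/15, 0, 512/105, 0, …
h₀=f·g: eliminate ⇒ L₀, order ≤ 2·2.
h=h₀': d/dx-closure on L₀ ⇒ L.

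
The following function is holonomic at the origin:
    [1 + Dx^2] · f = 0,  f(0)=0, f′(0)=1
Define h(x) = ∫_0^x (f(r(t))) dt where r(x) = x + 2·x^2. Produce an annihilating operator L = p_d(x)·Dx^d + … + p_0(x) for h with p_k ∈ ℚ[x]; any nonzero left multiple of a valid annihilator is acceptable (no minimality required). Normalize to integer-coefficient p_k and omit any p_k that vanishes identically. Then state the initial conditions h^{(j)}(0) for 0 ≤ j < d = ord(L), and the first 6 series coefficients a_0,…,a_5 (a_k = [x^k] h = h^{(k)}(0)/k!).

L = (1 + 12·x + 48·x^2 + 64·x^3)·Dx - 4·Dx^2 + (1 + 4·x)·Dx^3  (order 3).
h: a_k = 0, 0, 1/2, 2/3, -1/24, -1/5, …
ICs: h(0) = 0, h′(0) = 0, h′′(0) = 1.

f: a_k = 0, 1, 0, -1/6, 0, 1/120, …
L₀ from L_f via x↦r, Dx↦r'^{-1}Dx.
Integrate: L := L₀·Dx.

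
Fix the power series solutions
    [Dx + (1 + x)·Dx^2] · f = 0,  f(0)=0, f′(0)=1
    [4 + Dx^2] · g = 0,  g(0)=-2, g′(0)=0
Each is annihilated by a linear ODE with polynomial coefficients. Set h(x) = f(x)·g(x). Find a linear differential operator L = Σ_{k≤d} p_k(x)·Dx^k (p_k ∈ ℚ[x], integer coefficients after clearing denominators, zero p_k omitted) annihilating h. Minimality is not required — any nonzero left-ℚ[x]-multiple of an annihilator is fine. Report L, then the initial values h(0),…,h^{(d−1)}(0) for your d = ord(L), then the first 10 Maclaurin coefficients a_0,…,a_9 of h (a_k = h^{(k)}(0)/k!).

L = (168 + 864·x + 1456·x^2 + 1024·x^3 + 256·x^4) + (112 + 368·x + 384·x^2 + 128·x^3)·Dx + (102 + 464·x + 744·x^2 + 512·x^3 + 128·x^4)·Dx^2 + (28 + 92·x + 96·x^2 + 32·x^3)·Dx^3 + (15 + 62·x + 95·x^2 + 64·x^3 + 16·x^4)·Dx^4  (order 4).
h: a_k = 0, -2, 1, 10/3, -3/2, -2/5, 0, 26/105, -31/180, 122/945, …
ICs: h(0) = 0, h′(0) = -2, h′′(0) = 2, h′′′(0) = 20.

f: a_k = 0, 1, -1/2, 1/3, -1/4, 1/5, -1/6, 1/7, -1/8, 1/9, …
g: a_k = -2, 0, 4, 0, -4/3, 0, 8/45, 0, -4/315, 0, …
h₀=f·g: eliminate ⇒ L₀, order ≤ 2·2.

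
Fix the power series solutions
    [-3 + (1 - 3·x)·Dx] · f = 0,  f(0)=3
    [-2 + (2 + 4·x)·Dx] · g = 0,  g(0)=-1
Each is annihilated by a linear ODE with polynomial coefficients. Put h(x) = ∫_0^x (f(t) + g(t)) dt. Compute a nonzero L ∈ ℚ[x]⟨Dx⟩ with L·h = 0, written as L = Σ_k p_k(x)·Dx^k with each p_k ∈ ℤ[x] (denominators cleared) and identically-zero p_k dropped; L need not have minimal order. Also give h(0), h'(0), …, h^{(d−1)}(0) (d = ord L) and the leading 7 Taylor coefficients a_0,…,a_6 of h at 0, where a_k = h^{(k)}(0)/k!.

f: a_k = 3, 9, 27, 81, 243, 729, 2187, …
g: a_k = -1, -1, 1/2, -1/2, 5/8, -7/8, 21/16, …
f+g: L₀ = lclm(L_f,L_g), ord ≤ 1+1.
h=∫h₀ ⇒ L = L₀·Dx.
L = (-42 - 54·x)·Dx + (38 + 132·x + 162·x^2)·Dx^2 + (-4 - 14·x + 42·x^2 + 108·x^3)·Dx^3  (order 3).
h: a_k = 0, 2, 4, 55/6, 161/8, 1949/40, 5825/48, …
ICs: h(0) = 0, h′(0) = 2, h′′(0) = 8.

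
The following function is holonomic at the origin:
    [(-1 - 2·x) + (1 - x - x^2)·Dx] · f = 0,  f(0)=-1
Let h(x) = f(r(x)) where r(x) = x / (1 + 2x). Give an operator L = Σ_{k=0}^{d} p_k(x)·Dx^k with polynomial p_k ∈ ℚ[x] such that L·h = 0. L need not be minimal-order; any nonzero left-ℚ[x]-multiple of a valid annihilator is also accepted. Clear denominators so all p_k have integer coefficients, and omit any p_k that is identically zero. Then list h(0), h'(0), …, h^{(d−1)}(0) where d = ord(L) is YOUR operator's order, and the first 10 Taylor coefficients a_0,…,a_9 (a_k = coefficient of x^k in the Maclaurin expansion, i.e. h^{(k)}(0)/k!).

f: a_k = -1, -1, -2, -3, -5, -8, -13, -21, -34, -55, …
h₀=f(r): pull back L_f along r ⇒ L₀.
L = (-1 - 4·x) + (1 + 5·x + 7·x^2 + 2·x^3)·Dx  (order 1).
h: a_k = -1, -1, 0, 1, -3, 8, -21, 55, -144, 377, …
ICs: h(0) = -1.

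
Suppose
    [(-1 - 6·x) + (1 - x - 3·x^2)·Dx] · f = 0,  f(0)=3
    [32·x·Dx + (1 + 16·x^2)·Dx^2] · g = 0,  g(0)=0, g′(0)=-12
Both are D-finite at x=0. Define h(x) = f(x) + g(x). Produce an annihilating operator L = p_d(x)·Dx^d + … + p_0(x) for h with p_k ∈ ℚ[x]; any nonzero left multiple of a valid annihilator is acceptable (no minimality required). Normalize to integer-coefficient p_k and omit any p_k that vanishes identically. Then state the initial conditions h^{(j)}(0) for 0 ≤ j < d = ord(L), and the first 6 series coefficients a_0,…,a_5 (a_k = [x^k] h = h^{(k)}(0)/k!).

L = (-128 + 512·x + 10560·x^2 + 25344·x^3 + 95904·x^4 + 41472·x^6)·Dx + (37 + 208·x - 206·x^2 + 1476·x^3 + 24336·x^4 + 66528·x^5 + 6912·x^6 + 41472·x^7)·Dx^2 + (-4 - 21·x - 198·x^2 - 90·x^3 - 1775·x^4 + 4080·x^5 + 6336·x^6 + 2304·x^7 + 6912·x^8)·Dx^3  (order 3).
h: a_k = 3, -9, 12, 85, 57, -2472/5, …
ICs: h(0) = 3, h′(0) = -9, h′′(0) = 24.

f: a_k = 3, 3, 12, 21, 57, 120, …
g: a_k = 0, -12, 0, 64, 0, -3072/5, …
h₀=f+g: left-lcm gives L₀, ord ≤ 3.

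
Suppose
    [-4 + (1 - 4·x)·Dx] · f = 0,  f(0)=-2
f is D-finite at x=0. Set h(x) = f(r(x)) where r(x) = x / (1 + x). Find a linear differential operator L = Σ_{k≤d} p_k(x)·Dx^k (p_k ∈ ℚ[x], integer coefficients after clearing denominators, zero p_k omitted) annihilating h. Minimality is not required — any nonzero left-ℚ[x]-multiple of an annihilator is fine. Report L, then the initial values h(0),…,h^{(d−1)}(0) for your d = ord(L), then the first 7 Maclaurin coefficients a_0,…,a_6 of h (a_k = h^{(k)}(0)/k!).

L = 4 + (-1 + 2·x + 3·x^2)·Dx  (order 1).
h: a_k = -2, -8, -24, -72, -216, -648, -1944, …
ICs: h(0) = -2.

f: a_k = -2, -8, -32, -128, -512, -2048, -8192, …
L₀ from L_f via x↦r, Dx↦r'^{-1}Dx.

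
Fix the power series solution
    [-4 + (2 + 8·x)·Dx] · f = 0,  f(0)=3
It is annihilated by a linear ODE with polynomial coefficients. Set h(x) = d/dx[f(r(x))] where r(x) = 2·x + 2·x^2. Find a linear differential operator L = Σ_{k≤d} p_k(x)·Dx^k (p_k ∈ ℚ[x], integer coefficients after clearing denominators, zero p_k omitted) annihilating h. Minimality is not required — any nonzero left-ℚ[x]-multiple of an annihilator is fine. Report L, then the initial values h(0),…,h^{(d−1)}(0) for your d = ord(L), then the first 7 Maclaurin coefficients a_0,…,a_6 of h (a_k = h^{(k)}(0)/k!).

L = -2 + (-1 - 10·x - 24·x^2 - 16·x^3)·Dx  (order 1).
h: a_k = 12, -24, 144, -864, 5280, -32832, 206976, …
ICs: h(0) = 12.

f: a_k = 3, 6, -6, 12, -30, 84, -252, …
Change of var in L_f (x↦r) gives L₀.
Derive L from L₀ (diff closure).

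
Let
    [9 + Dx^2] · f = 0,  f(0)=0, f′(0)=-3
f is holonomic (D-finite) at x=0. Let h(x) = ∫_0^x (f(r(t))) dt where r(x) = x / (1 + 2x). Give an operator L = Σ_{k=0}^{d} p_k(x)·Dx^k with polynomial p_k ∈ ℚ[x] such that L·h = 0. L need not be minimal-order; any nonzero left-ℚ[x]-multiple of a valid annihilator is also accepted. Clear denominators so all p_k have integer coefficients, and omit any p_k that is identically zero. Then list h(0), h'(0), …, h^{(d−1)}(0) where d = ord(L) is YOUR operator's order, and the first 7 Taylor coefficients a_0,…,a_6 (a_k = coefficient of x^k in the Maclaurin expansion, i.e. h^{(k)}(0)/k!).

f: a_k = 0, -3, 0, 9/2, 0, -81/40, 0, …
h₀=f(r): pull back L_f along r ⇒ L₀.
∫: right-multiply L₀ by Dx.
L = 9·Dx + (4 + 24·x + 48·x^2 + 32·x^3)·Dx^2 + (1 + 8·x + 24·x^2 + 32·x^3 + 16·x^4)·Dx^3  (order 3).
h: a_k = 0, 0, -3/2, 2, -15/8, -3/5, 773/80, …
ICs: h(0) = 0, h′(0) = 0, h′′(0) = -3.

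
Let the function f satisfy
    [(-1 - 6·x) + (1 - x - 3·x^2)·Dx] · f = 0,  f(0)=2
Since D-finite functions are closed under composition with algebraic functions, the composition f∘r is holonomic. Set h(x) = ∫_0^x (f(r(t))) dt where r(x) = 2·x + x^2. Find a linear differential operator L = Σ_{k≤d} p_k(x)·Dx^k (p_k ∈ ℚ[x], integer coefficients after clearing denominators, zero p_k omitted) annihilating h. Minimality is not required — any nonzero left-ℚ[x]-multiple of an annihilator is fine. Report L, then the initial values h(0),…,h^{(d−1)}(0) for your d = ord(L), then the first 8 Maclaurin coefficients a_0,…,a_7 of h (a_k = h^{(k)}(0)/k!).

f: a_k = 2, 2, 8, 14, 38, 80, 194, 434, …
Change of var in L_f (x↦r) gives L₀.
∫: right-multiply L₀ by Dx.
L = (2 + 26·x + 36·x^2 + 12·x^3)·Dx + (-1 + 2·x + 13·x^2 + 12·x^3 + 3·x^4)·Dx^2  (order 2).
h: a_k = 0, 2, 2, 34/3, 36, 784/5, 1930/3, 19742/7, …
ICs: h(0) = 0, h′(0) = 2.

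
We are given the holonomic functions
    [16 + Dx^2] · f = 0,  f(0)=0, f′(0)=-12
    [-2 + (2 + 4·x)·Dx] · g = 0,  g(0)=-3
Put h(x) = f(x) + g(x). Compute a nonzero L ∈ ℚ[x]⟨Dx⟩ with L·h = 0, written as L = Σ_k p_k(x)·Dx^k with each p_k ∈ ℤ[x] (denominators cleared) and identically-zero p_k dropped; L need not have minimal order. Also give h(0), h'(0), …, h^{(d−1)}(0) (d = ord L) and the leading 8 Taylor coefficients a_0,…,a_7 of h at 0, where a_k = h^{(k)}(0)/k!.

L = (-304 - 1024·x - 1024·x^2) + (240 + 1504·x + 3072·x^2 + 2048·x^3)·Dx + (-19 - 64·x - 64·x^2)·Dx^2 + (15 + 94·x + 192·x^2 + 128·x^3)·Dx^3  (order 3).
h: a_k = -3, -15, 3/2, 61/2, 15/8, -1129/40, 63/16, 5989/1680, …
ICs: h(0) = -3, h′(0) = -15, h′′(0) = 3.

f: a_k = 0, -12, 0, 32, 0, -128/5, 0, 1024/105, …
g: a_k = -3, -3, 3/2, -3/2, 15/8, -21/8, 63/16, -99/16, …
h₀=f+g: left-lcm gives L₀, ord ≤ 3.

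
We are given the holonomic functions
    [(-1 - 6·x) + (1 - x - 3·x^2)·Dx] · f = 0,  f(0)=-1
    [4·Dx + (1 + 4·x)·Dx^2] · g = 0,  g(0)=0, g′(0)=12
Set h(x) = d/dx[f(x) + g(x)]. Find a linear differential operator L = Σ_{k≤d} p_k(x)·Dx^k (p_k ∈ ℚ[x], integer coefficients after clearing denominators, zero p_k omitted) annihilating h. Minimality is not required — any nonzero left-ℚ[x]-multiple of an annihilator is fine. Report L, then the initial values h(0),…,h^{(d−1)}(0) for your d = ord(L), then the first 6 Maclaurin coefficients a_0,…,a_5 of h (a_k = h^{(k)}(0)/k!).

f: a_k = -1, -1, -4, -7, -19, -40, …
g: a_k = 0, 12, -24, 64, -192, 3072/5, …
Sum ⇒ L₀ = lclm(L_f,L_g) in ℚ(x)⟨Dx⟩.
Derive L from L₀ (diff closure).
L = (212 + 1072·x + 3144·x^2 + 2160·x^3 + 2592·x^4) + (5 + 248·x + 1922·x^2 + 4308·x^3 + 4464·x^4 + 4320·x^5)·Dx + (-6 - 53·x - 108·x^2 + 110·x^3 + 519·x^4 + 1044·x^5 + 864·x^6)·Dx^2  (order 2).
h: a_k = 11, -56, 171, -844, 2872, -12870, …
ICs: h(0) = 11, h′(0) = -56.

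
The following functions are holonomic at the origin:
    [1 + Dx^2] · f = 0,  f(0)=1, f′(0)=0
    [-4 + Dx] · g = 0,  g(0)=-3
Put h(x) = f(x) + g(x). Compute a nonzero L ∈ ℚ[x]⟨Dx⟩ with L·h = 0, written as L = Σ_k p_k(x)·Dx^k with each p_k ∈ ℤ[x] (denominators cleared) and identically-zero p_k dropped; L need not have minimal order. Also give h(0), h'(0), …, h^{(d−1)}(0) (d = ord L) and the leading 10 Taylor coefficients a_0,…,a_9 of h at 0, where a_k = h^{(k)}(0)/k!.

L = -4 + Dx - 4·Dx^2 + Dx^3  (order 3).
h: a_k = -2, -12, -49/2, -32, -767/24, -128/5, -12289/720, -1024/105, -196607/40320, -2048/945, …
ICs: h(0) = -2, h′(0) = -12, h′′(0) = -49.

f: a_k = 1, 0, -1/2, 0, 1/24, 0, -1/720, 0, 1/40320, 0, …
g: a_k = -3, -12, -24, -32, -32, -128/5, -256/15, -1024/105, -512/105, -2048/945, …
f+g: L₀ = lclm(L_f,L_g), ord ≤ 2+1.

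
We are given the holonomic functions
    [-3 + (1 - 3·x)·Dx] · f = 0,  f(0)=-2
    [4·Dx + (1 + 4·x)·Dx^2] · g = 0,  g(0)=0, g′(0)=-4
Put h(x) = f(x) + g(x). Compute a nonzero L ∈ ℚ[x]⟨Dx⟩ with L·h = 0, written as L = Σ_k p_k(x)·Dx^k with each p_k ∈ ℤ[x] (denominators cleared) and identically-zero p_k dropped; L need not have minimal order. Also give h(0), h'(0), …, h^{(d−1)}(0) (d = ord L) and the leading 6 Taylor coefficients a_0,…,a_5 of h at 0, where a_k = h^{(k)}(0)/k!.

L = (204 + 144·x)·Dx + (11 + 312·x + 288·x^2)·Dx^2 + (-5 - 11·x + 54·x^2 + 72·x^3)·Dx^3  (order 3).
h: a_k = -2, -10, -10, -226/3, -98, -3454/5, …
ICs: h(0) = -2, h′(0) = -10, h′′(0) = -20.

f: a_k = -2, -6, -18, -54, -162, -486, …
g: a_k = 0, -4, 8, -64/3, 64, -1024/5, …
L₀ := lclm(L_f,L_g); ord L₀ ≤ 1+2.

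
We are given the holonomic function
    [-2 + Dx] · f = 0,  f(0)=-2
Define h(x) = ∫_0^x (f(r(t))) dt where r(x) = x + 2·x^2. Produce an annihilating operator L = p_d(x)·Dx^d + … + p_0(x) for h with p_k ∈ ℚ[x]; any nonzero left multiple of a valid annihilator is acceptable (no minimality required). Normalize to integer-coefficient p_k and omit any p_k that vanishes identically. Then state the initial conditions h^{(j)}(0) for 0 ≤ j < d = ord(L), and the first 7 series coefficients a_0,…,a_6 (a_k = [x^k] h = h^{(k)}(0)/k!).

f: a_k = -2, -4, -4, -8/3, -4/3, -8/15, -8/45, …
f∘r: x↦r, Dx↦Dx/r' in L_f ⇒ L₀.
h=∫h₀ ⇒ L = L₀·Dx.
L = (-2 - 8·x)·Dx + Dx^2  (order 2).
h: a_k = 0, -2, -2, -4, -14/3, -20/3, -36/5, …
ICs: h(0) = 0, h′(0) = -2.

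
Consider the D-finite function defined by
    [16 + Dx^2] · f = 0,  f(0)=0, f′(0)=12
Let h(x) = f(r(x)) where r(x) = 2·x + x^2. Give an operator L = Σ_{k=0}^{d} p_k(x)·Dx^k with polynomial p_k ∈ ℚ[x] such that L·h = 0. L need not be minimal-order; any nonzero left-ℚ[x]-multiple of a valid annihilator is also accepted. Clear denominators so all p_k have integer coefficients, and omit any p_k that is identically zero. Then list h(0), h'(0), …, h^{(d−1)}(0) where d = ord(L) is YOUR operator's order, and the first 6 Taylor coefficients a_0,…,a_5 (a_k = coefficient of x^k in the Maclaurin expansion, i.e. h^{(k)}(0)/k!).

f: a_k = 0, 12, 0, -32, 0, 128/5, …
f∘r: x↦r, Dx↦Dx/r' in L_f ⇒ L₀.
L = (64 + 192·x + 192·x^2 + 64·x^3) - Dx + (1 + x)·Dx^2  (order 2).
h: a_k = 0, 24, 12, -256, -384, 3136/5, …
ICs: h(0) = 0, h′(0) = 24.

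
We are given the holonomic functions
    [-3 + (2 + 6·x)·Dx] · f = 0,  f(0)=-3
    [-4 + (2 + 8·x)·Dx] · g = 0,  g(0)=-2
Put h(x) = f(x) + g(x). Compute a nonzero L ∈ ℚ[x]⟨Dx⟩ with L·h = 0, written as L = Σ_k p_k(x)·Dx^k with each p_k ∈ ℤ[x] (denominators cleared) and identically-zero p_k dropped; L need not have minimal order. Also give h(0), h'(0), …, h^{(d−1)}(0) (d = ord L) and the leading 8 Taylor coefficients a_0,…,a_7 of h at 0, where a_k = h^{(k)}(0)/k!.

L = -6 + (7 + 24·x)·Dx + (2 + 14·x + 24·x^2)·Dx^2  (order 2).
h: a_k = -5, -17/2, 59/8, -209/16, 3775/128, -19439/256, 217959/1024, -1297857/2048, …
ICs: h(0) = -5, h′(0) = -17/2.

f: a_k = -3, -9/2, 27/8, -81/16, 1215/128, -5103/256, 45927/1024, -216513/2048, …
g: a_k = -2, -4, 4, -8, 20, -56, 168, -528, …
Sum ⇒ L₀ = lclm(L_f,L_g) in ℚ(x)⟨Dx⟩.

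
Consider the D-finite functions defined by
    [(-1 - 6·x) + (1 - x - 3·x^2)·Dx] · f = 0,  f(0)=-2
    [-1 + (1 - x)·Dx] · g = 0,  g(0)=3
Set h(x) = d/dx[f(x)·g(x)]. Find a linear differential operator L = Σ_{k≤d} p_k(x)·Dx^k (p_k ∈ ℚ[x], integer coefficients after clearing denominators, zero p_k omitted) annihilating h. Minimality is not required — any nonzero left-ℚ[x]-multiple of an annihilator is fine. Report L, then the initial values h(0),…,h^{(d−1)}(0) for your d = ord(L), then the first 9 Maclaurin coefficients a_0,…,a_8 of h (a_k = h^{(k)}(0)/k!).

L = (12 + 6·x - 12·x^2 - 96·x^3 + 108·x^4) + (-2 + 21·x^2 - 16·x^3 - 30·x^4 + 27·x^5)·Dx  (order 1).
h: a_k = -12, -72, -234, -768, -2160, -6084, -16212, -42912, -110862, …
ICs: h(0) = -12.

f: a_k = -2, -2, -8, -14, -38, -80, -194, -434, -1016, …
g: a_k = 3, 3, 3, 3, 3, 3, 3, 3, 3, …
h₀=f·g: eliminate ⇒ L₀, order ≤ 1·1.
Differentiate: ansatz ord ≤ ord L₀ ⇒ L.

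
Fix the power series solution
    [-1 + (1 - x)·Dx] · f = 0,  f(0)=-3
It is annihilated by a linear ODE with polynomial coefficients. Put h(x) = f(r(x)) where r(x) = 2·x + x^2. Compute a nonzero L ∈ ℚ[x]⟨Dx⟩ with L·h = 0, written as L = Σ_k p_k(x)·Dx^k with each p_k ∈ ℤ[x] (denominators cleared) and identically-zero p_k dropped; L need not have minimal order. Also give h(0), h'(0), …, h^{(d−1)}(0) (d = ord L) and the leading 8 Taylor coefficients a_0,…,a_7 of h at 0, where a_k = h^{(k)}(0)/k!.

f: a_k = -3, -3, -3, -3, -3, -3, -3, -3, …
f∘r: x↦r, Dx↦Dx/r' in L_f ⇒ L₀.
L = (2 + 2·x) + (-1 + 2·x + x^2)·Dx  (order 1).
h: a_k = -3, -6, -15, -36, -87, -210, -507, -1224, …
ICs: h(0) = -3.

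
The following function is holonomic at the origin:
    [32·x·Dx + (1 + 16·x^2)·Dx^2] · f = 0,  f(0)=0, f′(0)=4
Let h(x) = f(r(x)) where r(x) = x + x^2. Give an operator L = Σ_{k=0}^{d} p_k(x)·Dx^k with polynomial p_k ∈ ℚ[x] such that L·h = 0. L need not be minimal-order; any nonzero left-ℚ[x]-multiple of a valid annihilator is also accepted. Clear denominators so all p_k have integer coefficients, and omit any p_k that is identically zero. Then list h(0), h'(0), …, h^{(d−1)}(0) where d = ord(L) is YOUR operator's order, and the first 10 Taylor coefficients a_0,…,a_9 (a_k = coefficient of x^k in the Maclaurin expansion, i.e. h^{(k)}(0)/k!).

f: a_k = 0, 4, 0, -64/3, 0, 1024/5, 0, -16384/7, 0, 262144/9, …
Substitute x→r, Dx→(1/r')Dx; clear ⇒ L₀.
L = (-2 + 32·x + 128·x^2 + 192·x^3 + 96·x^4)·Dx + (1 + 2·x + 16·x^2 + 64·x^3 + 80·x^4 + 32·x^5)·Dx^2  (order 2).
h: a_k = 0, 4, 4, -64/3, -64, 704/5, 3008/3, -2048/7, -14336, -171008/9, …
ICs: h(0) = 0, h′(0) = 4.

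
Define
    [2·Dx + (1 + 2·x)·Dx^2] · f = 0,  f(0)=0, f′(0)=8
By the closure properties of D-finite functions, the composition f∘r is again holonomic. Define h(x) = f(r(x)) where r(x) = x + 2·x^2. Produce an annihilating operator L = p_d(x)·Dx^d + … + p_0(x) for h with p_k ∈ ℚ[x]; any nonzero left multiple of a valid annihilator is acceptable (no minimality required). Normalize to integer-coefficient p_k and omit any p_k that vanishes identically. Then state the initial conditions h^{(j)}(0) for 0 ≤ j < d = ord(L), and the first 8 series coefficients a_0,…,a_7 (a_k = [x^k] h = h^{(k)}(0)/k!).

L = (-2 + 8·x + 16·x^2)·Dx + (1 + 6·x + 12·x^2 + 16·x^3)·Dx^2  (order 2).
h: a_k = 0, 8, 8, -64/3, 16, 128/5, -256/3, 512/7, …
ICs: h(0) = 0, h′(0) = 8.

f: a_k = 0, 8, -8, 32/3, -16, 128/5, -128/3, 512/7, …
L₀ from L_f via x↦r, Dx↦r'^{-1}Dx.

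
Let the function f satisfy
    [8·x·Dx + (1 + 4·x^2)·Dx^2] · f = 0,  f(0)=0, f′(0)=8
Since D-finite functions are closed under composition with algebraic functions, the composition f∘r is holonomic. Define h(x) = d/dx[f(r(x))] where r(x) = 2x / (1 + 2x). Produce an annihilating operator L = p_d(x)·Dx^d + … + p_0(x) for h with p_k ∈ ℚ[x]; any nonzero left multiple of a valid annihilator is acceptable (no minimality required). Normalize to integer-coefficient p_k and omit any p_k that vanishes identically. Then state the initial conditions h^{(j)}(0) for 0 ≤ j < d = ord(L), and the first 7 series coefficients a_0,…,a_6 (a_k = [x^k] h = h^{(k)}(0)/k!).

L = (4 + 40·x) + (1 + 4·x + 20·x^2)·Dx  (order 1).
h: a_k = 16, -64, -64, 1536, -4864, -11264, 142336, …
ICs: h(0) = 16.

f: a_k = 0, 8, 0, -32/3, 0, 128/5, 0, …
Change of var in L_f (x↦r) gives L₀.
h₀' ⇒ L via d/dx closure of L₀.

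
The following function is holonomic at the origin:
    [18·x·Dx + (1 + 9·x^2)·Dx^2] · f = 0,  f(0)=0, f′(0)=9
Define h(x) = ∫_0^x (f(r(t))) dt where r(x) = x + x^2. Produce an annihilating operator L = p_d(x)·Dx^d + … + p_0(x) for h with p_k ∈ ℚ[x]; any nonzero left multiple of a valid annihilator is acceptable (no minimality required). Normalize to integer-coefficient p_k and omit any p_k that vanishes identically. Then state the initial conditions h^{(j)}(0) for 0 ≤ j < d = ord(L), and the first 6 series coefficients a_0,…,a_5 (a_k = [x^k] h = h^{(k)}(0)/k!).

L = (-2 + 18·x + 72·x^2 + 108·x^3 + 54·x^4)·Dx^2 + (1 + 2·x + 9·x^2 + 36·x^3 + 45·x^4 + 18·x^5)·Dx^3  (order 3).
h: a_k = 0, 0, 9/2, 3, -27/4, -81/5, …
ICs: h(0) = 0, h′(0) = 0, h′′(0) = 9.

f: a_k = 0, 9, 0, -27, 0, 729/5, …
f∘r: x↦r, Dx↦Dx/r' in L_f ⇒ L₀.
h=∫₀ˣh₀: take L = L₀·Dx.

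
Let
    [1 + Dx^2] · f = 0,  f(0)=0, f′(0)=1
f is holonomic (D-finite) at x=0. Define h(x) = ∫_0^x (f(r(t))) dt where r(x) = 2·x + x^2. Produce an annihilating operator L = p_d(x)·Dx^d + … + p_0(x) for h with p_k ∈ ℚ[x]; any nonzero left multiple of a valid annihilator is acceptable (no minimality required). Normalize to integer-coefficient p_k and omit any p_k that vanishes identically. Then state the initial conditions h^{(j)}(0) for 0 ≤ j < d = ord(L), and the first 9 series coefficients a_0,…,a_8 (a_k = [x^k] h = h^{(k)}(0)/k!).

L = (4 + 12·x + 12·x^2 + 4·x^3)·Dx - Dx^2 + (1 + x)·Dx^3  (order 3).
h: a_k = 0, 0, 1, 1/3, -1/3, -2/5, -11/90, 1/14, 101/1260, …
ICs: h(0) = 0, h′(0) = 0, h′′(0) = 2.

f: a_k = 0, 1, 0, -1/6, 0, 1/120, 0, -1/5040, 0, …
f∘r: x↦r, Dx↦Dx/r' in L_f ⇒ L₀.
h=∫₀ˣh₀: take L = L₀·Dx.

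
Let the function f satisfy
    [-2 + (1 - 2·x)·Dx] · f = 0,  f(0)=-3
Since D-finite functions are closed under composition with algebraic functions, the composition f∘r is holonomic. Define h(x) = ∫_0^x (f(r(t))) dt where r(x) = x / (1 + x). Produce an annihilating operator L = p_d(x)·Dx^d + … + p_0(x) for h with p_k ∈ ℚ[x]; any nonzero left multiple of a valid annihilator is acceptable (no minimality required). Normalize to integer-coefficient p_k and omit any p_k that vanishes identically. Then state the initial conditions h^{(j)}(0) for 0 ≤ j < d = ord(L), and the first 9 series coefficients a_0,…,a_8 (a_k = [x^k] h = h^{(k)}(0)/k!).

f: a_k = -3, -6, -12, -24, -48, -96, -192, -384, -768, …
Change of var in L_f (x↦r) gives L₀.
∫: right-multiply L₀ by Dx.
L = 2·Dx + (-1 + x^2)·Dx^2  (order 2).
h: a_k = 0, -3, -3, -2, -3/2, -6/5, -1, -6/7, -3/4, …
ICs: h(0) = 0, h′(0) = -3.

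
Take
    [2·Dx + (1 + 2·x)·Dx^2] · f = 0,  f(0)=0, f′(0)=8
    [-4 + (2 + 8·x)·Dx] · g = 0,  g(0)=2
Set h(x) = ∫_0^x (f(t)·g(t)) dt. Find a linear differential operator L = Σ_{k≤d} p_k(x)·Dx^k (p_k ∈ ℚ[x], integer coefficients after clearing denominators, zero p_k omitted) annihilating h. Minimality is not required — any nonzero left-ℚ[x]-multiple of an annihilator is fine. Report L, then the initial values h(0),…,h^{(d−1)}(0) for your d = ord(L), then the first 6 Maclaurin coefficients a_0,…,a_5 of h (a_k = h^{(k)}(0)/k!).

f: a_k = 0, 8, -8, 32/3, -16, 128/5, …
g: a_k = 2, 4, -4, 8, -20, 56, …
h₀=f·g: eliminate ⇒ L₀, order ≤ 2·1.
Integrate: L := L₀·Dx.
L = (8 + 8·x)·Dx + (-2 - 8·x)·Dx^2 + (1 + 10·x + 32·x^2 + 32·x^3)·Dx^3  (order 3).
h: a_k = 0, 0, 8, 16/3, -32/3, 64/3, …
ICs: h(0) = 0, h′(0) = 0, h′′(0) = 16.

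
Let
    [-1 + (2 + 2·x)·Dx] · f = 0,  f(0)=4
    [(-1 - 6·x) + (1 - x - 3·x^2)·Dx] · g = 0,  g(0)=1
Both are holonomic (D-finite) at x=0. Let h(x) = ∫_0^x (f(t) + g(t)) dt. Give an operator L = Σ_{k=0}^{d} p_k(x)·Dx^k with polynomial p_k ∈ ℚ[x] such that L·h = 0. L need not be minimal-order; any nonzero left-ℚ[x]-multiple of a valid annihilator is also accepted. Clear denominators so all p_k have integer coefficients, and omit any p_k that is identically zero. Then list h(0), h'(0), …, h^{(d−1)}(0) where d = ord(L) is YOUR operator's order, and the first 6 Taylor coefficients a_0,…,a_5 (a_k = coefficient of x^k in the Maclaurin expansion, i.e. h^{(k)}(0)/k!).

L = (17 + 57·x + 135·x^2 + 90·x^3)·Dx + (-33 - 134·x - 387·x^2 - 510·x^3 - 225·x^4)·Dx^2 + (2 + 30·x + 22·x^2 - 126·x^3 - 210·x^4 - 90·x^5)·Dx^3  (order 3).
h: a_k = 0, 5, 3/2, 7/6, 29/16, 603/160, …
ICs: h(0) = 0, h′(0) = 5, h′′(0) = 3.

f: a_k = 4, 2, -1/2, 1/4, -5/32, 7/64, …
g: a_k = 1, 1, 4, 7, 19, 40, …
h₀=f+g: left-lcm gives L₀, ord ≤ 2.
h=∫₀ˣh₀: take L = L₀·Dx.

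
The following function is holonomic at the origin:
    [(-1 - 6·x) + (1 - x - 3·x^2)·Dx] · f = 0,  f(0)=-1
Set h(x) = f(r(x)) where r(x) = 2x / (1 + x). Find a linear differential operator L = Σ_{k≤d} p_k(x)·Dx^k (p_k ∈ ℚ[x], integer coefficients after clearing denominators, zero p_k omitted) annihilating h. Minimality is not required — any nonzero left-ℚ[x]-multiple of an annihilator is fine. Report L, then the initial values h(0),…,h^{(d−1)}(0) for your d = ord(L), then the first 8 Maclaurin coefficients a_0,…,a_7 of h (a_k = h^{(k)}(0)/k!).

L = (2 + 26·x) + (-1 - x + 13·x^2 + 13·x^3)·Dx  (order 1).
h: a_k = -1, -2, -14, -26, -182, -338, -2366, -4394, …
ICs: h(0) = -1.

f: a_k = -1, -1, -4, -7, -19, -40, -97, -217, …
Change of var in L_f (x↦r) gives L₀.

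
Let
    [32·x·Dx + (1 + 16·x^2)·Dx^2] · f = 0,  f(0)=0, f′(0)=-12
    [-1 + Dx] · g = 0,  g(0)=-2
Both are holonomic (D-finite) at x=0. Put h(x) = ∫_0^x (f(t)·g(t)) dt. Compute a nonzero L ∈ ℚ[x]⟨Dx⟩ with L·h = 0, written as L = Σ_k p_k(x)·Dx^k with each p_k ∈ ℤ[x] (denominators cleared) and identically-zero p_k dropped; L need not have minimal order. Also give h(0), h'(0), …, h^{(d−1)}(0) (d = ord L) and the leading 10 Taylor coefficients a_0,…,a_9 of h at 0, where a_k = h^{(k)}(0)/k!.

f: a_k = 0, -12, 0, 64, 0, -3072/5, 0, 49152/7, 0, -262144/3, …
g: a_k = -2, -2, -1, -1/3, -1/12, -1/60, -1/360, -1/2520, -1/20160, -1/181440, …
h₀=f·g: eliminate ⇒ L₀, order ≤ 2·1.
h=∫₀ˣh₀: take L = L₀·Dx.
L = (1 - 32·x + 16·x^2)·Dx + (-2 + 32·x - 32·x^2)·Dx^2 + (1 + 16·x^2)·Dx^3  (order 3).
h: a_k = 0, 0, 12, 8, -29, -124/5, 1943/10, 3623/21, -940403/560, -581267/378, …
ICs: h(0) = 0, h′(0) = 0, h′′(0) = 24.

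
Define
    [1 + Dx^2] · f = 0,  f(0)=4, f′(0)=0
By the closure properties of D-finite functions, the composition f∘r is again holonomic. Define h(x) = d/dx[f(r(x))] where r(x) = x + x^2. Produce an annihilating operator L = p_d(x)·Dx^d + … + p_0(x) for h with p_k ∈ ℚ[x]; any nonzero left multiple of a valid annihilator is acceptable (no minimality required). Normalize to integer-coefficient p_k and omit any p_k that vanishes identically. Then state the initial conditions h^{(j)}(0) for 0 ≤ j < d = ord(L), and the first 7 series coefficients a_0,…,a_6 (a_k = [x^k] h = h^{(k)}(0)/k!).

L = (13 + 8·x + 24·x^2 + 32·x^3 + 16·x^4) + (-6 - 12·x)·Dx + (1 + 4·x + 4·x^2)·Dx^2  (order 2).
h: a_k = 0, -4, -12, -22/3, 10/3, 179/30, 133/30, …
ICs: h(0) = 0, h′(0) = -4.

f: a_k = 4, 0, -2, 0, 1/6, 0, -1/180, …
Substitute x→r, Dx→(1/r')Dx; clear ⇒ L₀.
Derive L from L₀ (diff closure).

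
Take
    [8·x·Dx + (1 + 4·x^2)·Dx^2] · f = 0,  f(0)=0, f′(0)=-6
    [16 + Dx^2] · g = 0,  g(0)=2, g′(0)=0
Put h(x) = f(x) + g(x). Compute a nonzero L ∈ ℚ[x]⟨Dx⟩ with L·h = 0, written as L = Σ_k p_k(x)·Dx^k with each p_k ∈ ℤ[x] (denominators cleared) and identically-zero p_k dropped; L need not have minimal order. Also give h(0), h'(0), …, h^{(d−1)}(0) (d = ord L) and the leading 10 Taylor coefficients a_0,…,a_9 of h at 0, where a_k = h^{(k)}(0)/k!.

L = (-512·x + 5120·x^3 + 4096·x^5)·Dx + (16 + 512·x^2 + 2304·x^4 + 2048·x^6)·Dx^2 + (-32·x + 320·x^3 + 256·x^5)·Dx^3 + (1 + 32·x^2 + 144·x^4 + 128·x^6)·Dx^4  (order 4).
h: a_k = 2, -6, -16, 8, 64/3, -96/5, -512/45, 384/7, 1024/315, -512/3, …
ICs: h(0) = 2, h′(0) = -6, h′′(0) = -32, h′′′(0) = 48.

f: a_k = 0, -6, 0, 8, 0, -96/5, 0, 384/7, 0, -512/3, …
g: a_k = 2, 0, -16, 0, 64/3, 0, -512/45, 0, 1024/315, 0, …
Weyl lclm of L_f,L_g ⇒ L₀ (ord ≤ 4).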